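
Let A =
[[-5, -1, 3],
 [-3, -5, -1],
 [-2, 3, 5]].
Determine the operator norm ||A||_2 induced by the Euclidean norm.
||A||_2 ≈ 7.6615 (= sqrt(largest eigenvalue of A^T A))

||A||_2 = sigma_max(A) = sqrt(lambda_max(A^T A)). Form the symmetric matrix M = A^T A =
[[38, 14, -22],
 [14, 35, 17],
 [-22, 17, 35]].
Its characteristic polynomial (trace, sum of principal 2x2 minors, determinant of M give the coefficients) is
  p(λ) = det(λ I - M) = λ^3 - 108λ^2 + 2916λ - 1296.
No integer candidate from the rational root theorem (±divisors of 1296) is a root, so the roots are irrational. The cubic discriminant is Δ = 770943744 > 0, so there are three distinct real roots. p(0) = -1296 and p(1) = 1513 have opposite signs, so a root lies in (0, 1); Newton's method refines it to λ ≈ 0.452. p(48) = 432 and p(49) = -71 have opposite signs, so a root lies in (48, 49); Newton's method refines it to λ ≈ 48.8492. p(58) = -368 and p(59) = 179 have opposite signs, so a root lies in (58, 59); Newton's method refines it to λ ≈ 58.6988. Check (Vieta): the three roots sum to 108, matching tr M = 108.
So the eigenvalues of A^T A are ≈ 0.452, 48.8492, 58.6988 (all ≥ 0, as they must be for A^T A). The largest is λ_max ≈ 58.6988, hence ||A||_2 = sqrt(λ_max) ≈ 7.6615.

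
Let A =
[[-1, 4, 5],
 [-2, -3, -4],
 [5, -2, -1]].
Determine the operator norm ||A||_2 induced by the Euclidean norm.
||A||_2 ≈ 8.4377 (= sqrt(largest eigenvalue of A^T A))

||A||_2 = sigma_max(A) = sqrt(lambda_max(A^T A)). Form the symmetric matrix M = A^T A =
[[30, -8, -2],
 [-8, 29, 34],
 [-2, 34, 42]].
Its characteristic polynomial (trace, sum of principal 2x2 minors, determinant of M give the coefficients) is
  p(λ) = det(λ I - M) = λ^3 - 101λ^2 + 2124λ - 144.
No integer candidate from the rational root theorem (±divisors of 144) is a root, so the roots are irrational. The cubic discriminant is Δ = 7653929040 > 0, so there are three distinct real roots. p(0) = -144 and p(1) = 1880 have opposite signs, so a root lies in (0, 1); Newton's method refines it to λ ≈ 0.068. p(29) = 900 and p(30) = -324 have opposite signs, so a root lies in (29, 30); Newton's method refines it to λ ≈ 29.7372. p(71) = -570 and p(72) = 2448 have opposite signs, so a root lies in (71, 72); Newton's method refines it to λ ≈ 71.1947. Check (Vieta): the three roots sum to 101, matching tr M = 101.
So the eigenvalues of A^T A are ≈ 0.068, 29.7372, 71.1947 (all ≥ 0, as they must be for A^T A). The largest is λ_max ≈ 71.1947, hence ||A||_2 = sqrt(λ_max) ≈ 8.4377.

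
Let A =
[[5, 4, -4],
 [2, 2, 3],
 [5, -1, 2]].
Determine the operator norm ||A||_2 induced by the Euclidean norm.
||A||_2 ≈ 8.0521 (= sqrt(largest eigenvalue of A^T A))

||A||_2 = sigma_max(A) = sqrt(lambda_max(A^T A)). Form the symmetric matrix M = A^T A =
[[54, 19, -4],
 [19, 21, -12],
 [-4, -12, 29]].
Its characteristic polynomial (trace, sum of principal 2x2 minors, determinant of M give the coefficients) is
  p(λ) = det(λ I - M) = λ^3 - 104λ^2 + 2788λ - 16129.
No integer candidate from the rational root theorem (±divisors of 16129) is a root, so the roots are irrational. The cubic discriminant is Δ = 1972104229 > 0, so there are three distinct real roots. p(7) = -1366 and p(8) = 31 have opposite signs, so a root lies in (7, 8); Newton's method refines it to λ ≈ 7.9765. p(31) = 146 and p(32) = -641 have opposite signs, so a root lies in (31, 32); Newton's method refines it to λ ≈ 31.1874. p(64) = -1537 and p(65) = 316 have opposite signs, so a root lies in (64, 65); Newton's method refines it to λ ≈ 64.8361. Check (Vieta): the three roots sum to 104, matching tr M = 104.
So the eigenvalues of A^T A are ≈ 7.9765, 31.1874, 64.8361 (all ≥ 0, as they must be for A^T A). The largest is λ_max ≈ 64.8361, hence ||A||_2 = sqrt(λ_max) ≈ 8.0521.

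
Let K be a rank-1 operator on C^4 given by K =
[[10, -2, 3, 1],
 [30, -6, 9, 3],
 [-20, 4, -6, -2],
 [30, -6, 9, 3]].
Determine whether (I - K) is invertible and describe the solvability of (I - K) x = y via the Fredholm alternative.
(I - K) is singular (det(I - K) = 0, i.e. 1 ∈ sigma(K)). (I - K) x = y is solvable iff y ⊥ ker((I - K)^*) = span{(10, -2, 3, 1)}, i.e. iff 10y_1 - 2y_2 + 3y_3 + y_4 = 0. When solvable, the solutions are x = y + c·(1, 3, -2, 3), c arbitrary (ker(I - K) = span{(1, 3, -2, 3)}, dimension 1).

K has rank 1, so it is an outer product K = u v^T: every row of K is a multiple of one row vector. Reading off the entries, u = (1, 3, -2, 3) and v = (10, -2, 3, 1) (row i of K equals u_i·v^T). A rank-one matrix u v^T satisfies K u = u (v·u) and kills the (3)-dimensional subspace v^⊥, so its characteristic polynomial is lambda^3 (lambda - v·u) with v·u = tr K = 1. Hence the eigenvalues of I - K are 1 (multiplicity 3) and 1 - (1) = 0, so det(I - K) = 0. (Direct check: I - K =
[[-9, 2, -3, -1],
 [-30, 7, -9, -3],
 [20, -4, 7, 2],
 [-30, 6, -9, -2]]
has determinant 0.) So 1 is an eigenvalue of K and (I - K) is not invertible. The finite-dimensional Fredholm alternative says: either (I - K) is invertible, or ker(I - K) ≠ {0} and then range(I - K) = ker((I - K)^*)^⊥, with dim ker(I - K) = dim ker((I - K)^*). We are in the second case, so we need both kernels. Kernel of I - K: (I - K) u = u - u (v·u) = u - u = 0, so ker(I - K) = span{u} = span{(1, 3, -2, 3)} (it is exactly 1-dimensional because rank(I - K) = 3). Kernel of the adjoint: K is real, so (I - K)^* = I - K^T = I - v u^T, and (I - v u^T) v = v - v (u·v) = 0; hence ker((I - K)^*) = span{v} = span{(10, -2, 3, 1)}. Therefore (I - K) x = y is solvable iff <y, v> = 0, i.e. iff 10y_1 - 2y_2 + 3y_3 + y_4 = 0. When this holds, K y = u (v·y) = 0, so (I - K) y = y and x = y is a particular solution; the full solution set is the line x = y + c·u = y + c·(1, 3, -2, 3), c ∈ C.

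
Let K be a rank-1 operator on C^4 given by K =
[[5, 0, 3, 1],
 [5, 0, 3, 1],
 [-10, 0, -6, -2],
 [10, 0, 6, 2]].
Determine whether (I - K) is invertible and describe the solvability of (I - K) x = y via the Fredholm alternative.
(I - K) is singular (det(I - K) = 0, i.e. 1 ∈ sigma(K)). (I - K) x = y is solvable iff y ⊥ ker((I - K)^*) = span{(5, 0, 3, 1)}, i.e. iff 5y_1 + 3y_3 + y_4 = 0. When solvable, the solutions are x = y + c·(1, 1, -2, 2), c arbitrary (ker(I - K) = span{(1, 1, -2, 2)}, dimension 1).

K has rank 1, so it is an outer product K = u v^T: every row of K is a multiple of one row vector. Reading off the entries, u = (1, 1, -2, 2) and v = (5, 0, 3, 1) (row i of K equals u_i·v^T). A rank-one matrix u v^T satisfies K u = u (v·u) and kills the (3)-dimensional subspace v^⊥, so its characteristic polynomial is lambda^3 (lambda - v·u) with v·u = tr K = 1. Hence the eigenvalues of I - K are 1 (multiplicity 3) and 1 - (1) = 0, so det(I - K) = 0. (Direct check: I - K =
[[-4, 0, -3, -1],
 [-5, 1, -3, -1],
 [10, 0, 7, 2],
 [-10, 0, -6, -1]]
has determinant 0.) So 1 is an eigenvalue of K and (I - K) is not invertible. The finite-dimensional Fredholm alternative says: either (I - K) is invertible, or ker(I - K) ≠ {0} and then range(I - K) = ker((I - K)^*)^⊥, with dim ker(I - K) = dim ker((I - K)^*). We are in the second case, so we need both kernels. Kernel of I - K: (I - K) u = u - u (v·u) = u - u = 0, so ker(I - K) = span{u} = span{(1, 1, -2, 2)} (it is exactly 1-dimensional because rank(I - K) = 3). Kernel of the adjoint: K is real, so (I - K)^* = I - K^T = I - v u^T, and (I - v u^T) v = v - v (u·v) = 0; hence ker((I - K)^*) = span{v} = span{(5, 0, 3, 1)}. Therefore (I - K) x = y is solvable iff <y, v> = 0, i.e. iff 5y_1 + 3y_3 + y_4 = 0. When this holds, K y = u (v·y) = 0, so (I - K) y = y and x = y is a particular solution; the full solution set is the line x = y + c·u = y + c·(1, 1, -2, 2), c ∈ C.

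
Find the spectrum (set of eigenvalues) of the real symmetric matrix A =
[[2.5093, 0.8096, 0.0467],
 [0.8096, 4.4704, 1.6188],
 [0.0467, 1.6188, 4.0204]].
sigma(A) ≈ {2, 3, 6}

A is real symmetric, so its spectrum consists of real eigenvalues. Expanding the characteristic polynomial of the displayed matrix gives
  det(λ I - A) = p(λ) = λ^3 + (-11)λ^2 + (36)λ + (-36).
Solving p(λ) = 0 yields eigenvalues ≈ 2, 3, 6. (A is shown rounded to 4 decimals, so these recover the underlying integer eigenvalues to within that precision.)
Verification: the trace of A = 11 equals the sum of eigenvalues 11, and det(A) ≈ 36.0010 matches the eigenvalue product 36.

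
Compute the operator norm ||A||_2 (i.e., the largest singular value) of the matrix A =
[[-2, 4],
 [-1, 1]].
||A||_2 = sqrt((22 + sqrt(468))/2) ≈ 4.6708 (= sqrt(largest eigenvalue of A^T A))

||A||_2 = sigma_max(A) = sqrt(lambda_max(A^T A)). Form the symmetric matrix M = A^T A =
[[5, -9],
 [-9, 17]].
Its characteristic polynomial (trace, determinant of M give the coefficients) is
  p(λ) = det(λ I - M) = λ^2 - 22λ + 4.
For λ^2 - 22λ + 4 the discriminant is 468. It is nonnegative but not a perfect square, so the roots are real and irrational: λ = (22 ± sqrt(468))/2 ≈ 21.8167, 0.1833.
So the eigenvalues of A^T A are ≈ 0.1833, 21.8167 (all ≥ 0, as they must be for A^T A). The largest is λ_max = (22 + sqrt(468))/2 ≈ 21.8167, hence ||A||_2 = sqrt(λ_max) = sqrt((22 + sqrt(468))/2) ≈ 4.6708.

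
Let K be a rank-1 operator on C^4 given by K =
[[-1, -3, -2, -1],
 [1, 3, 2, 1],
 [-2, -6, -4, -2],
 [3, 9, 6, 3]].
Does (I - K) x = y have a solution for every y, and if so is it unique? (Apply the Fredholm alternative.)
(I - K) is singular (det(I - K) = 0, i.e. 1 ∈ sigma(K)). (I - K) x = y is solvable iff y ⊥ ker((I - K)^*) = span{(-1, -3, -2, -1)}, i.e. iff -y_1 - 3y_2 - 2y_3 - y_4 = 0. When solvable, the solutions are x = y + c·(1, -1, 2, -3), c arbitrary (ker(I - K) = span{(1, -1, 2, -3)}, dimension 1).

K has rank 1, so it is an outer product K = u v^T: every row of K is a multiple of one row vector. Reading off the entries, u = (1, -1, 2, -3) and v = (-1, -3, -2, -1) (row i of K equals u_i·v^T). A rank-one matrix u v^T satisfies K u = u (v·u) and kills the (3)-dimensional subspace v^⊥, so its characteristic polynomial is lambda^3 (lambda - v·u) with v·u = tr K = 1. Hence the eigenvalues of I - K are 1 (multiplicity 3) and 1 - (1) = 0, so det(I - K) = 0. (Direct check: I - K =
[[2, 3, 2, 1],
 [-1, -2, -2, -1],
 [2, 6, 5, 2],
 [-3, -9, -6, -2]]
has determinant 0.) So 1 is an eigenvalue of K and (I - K) is not invertible. The finite-dimensional Fredholm alternative says: either (I - K) is invertible, or ker(I - K) ≠ {0} and then range(I - K) = ker((I - K)^*)^⊥, with dim ker(I - K) = dim ker((I - K)^*). We are in the second case, so we need both kernels. Kernel of I - K: (I - K) u = u - u (v·u) = u - u = 0, so ker(I - K) = span{u} = span{(1, -1, 2, -3)} (it is exactly 1-dimensional because rank(I - K) = 3). Kernel of the adjoint: K is real, so (I - K)^* = I - K^T = I - v u^T, and (I - v u^T) v = v - v (u·v) = 0; hence ker((I - K)^*) = span{v} = span{(-1, -3, -2, -1)}. Therefore (I - K) x = y is solvable iff <y, v> = 0, i.e. iff -y_1 - 3y_2 - 2y_3 - y_4 = 0. When this holds, K y = u (v·y) = 0, so (I - K) y = y and x = y is a particular solution; the full solution set is the line x = y + c·u = y + c·(1, -1, 2, -3), c ∈ C.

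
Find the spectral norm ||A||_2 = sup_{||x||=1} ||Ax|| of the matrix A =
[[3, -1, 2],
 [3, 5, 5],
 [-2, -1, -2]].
||A||_2 ≈ 8.442 (= sqrt(largest eigenvalue of A^T A))

||A||_2 = sigma_max(A) = sqrt(lambda_max(A^T A)). Form the symmetric matrix M = A^T A =
[[22, 14, 25],
 [14, 27, 25],
 [25, 25, 33]].
Its characteristic polynomial (trace, sum of principal 2x2 minors, determinant of M give the coefficients) is
  p(λ) = det(λ I - M) = λ^3 - 82λ^2 + 765λ - 9.
No integer candidate from the rational root theorem (±divisors of 9) is a root, so the roots are irrational. The cubic discriminant is Δ = 2134575225 > 0, so there are three distinct real roots. p(0) = -9 and p(1) = 675 have opposite signs, so a root lies in (0, 1); Newton's method refines it to λ ≈ 0.0118. p(10) = 441 and p(11) = -185 have opposite signs, so a root lies in (10, 11); Newton's method refines it to λ ≈ 10.7206. p(71) = -1145 and p(72) = 3231 have opposite signs, so a root lies in (71, 72); Newton's method refines it to λ ≈ 71.2676. Check (Vieta): the three roots sum to 82, matching tr M = 82.
So the eigenvalues of A^T A are ≈ 0.0118, 10.7206, 71.2676 (all ≥ 0, as they must be for A^T A). The largest is λ_max ≈ 71.2676, hence ||A||_2 = sqrt(λ_max) ≈ 8.442.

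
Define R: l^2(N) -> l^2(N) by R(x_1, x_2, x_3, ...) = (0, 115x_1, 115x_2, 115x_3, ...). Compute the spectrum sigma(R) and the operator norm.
sigma(R) = closed disk {z in C : |z| ≤ 115}; ||R|| = 115

Note R = 115·U where U is the unit right shift (U x)_k = x_{k-1} (with x_0 := 0); so ||R|| = 115||U|| and sigma(R) = 115·sigma(U). ||R x||^2 = sum_{k≥1} |115x_k|^2 = 13225||x||^2, so ||R|| = 115 and sigma(R) ⊂ {|z| ≤ 115}. For any |lambda| < 115, the equation (R - lambda I) x = 0 forces x_1 = 0, then 115x_k = lambda x_{k+1} ⇒ x = 0, so R has no eigenvalues. But (R - lambda I) is not surjective for |lambda| < 115: solving (R - lambda I) x = e_1 would require x_n proportional to (lambda/115)^(-n), which is not in l^2. So every |lambda| < 115 lies in the residual spectrum. The boundary |lambda| = 115 is in the approximate point spectrum (the spectrum is closed). Hence sigma(R) is the closed disk of radius 115.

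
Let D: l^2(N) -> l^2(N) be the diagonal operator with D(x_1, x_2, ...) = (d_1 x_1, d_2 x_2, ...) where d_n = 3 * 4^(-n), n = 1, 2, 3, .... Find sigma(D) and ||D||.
sigma(D) = {3 * 4^(-n) : n ≥ 1} ∪ {0}; ||D|| = 3/4

A bounded diagonal operator on l^2 with diagonal entries d_n has spectrum equal to the closure of {d_n : n ≥ 1}: every d_n is an eigenvalue (with eigenvector e_n), so {d_n} ⊂ sigma(D); the spectrum is closed, so its closure is too; and for lambda not in the closure, (D - lambda I) has bounded inverse (the diagonal entries 1/(d_n - lambda) are bounded). For our sequence d_n = 3 * 4^(-n), n = 1, 2, 3, ...:
  - {d_n} = {3 * 4^(-n) : n ≥ 1}; the only limit point is 0
  - closure = {3 * 4^(-n) : n ≥ 1} ∪ {0}
For the norm: a diagonal operator has ||D|| = sup_n |d_n|. Here d_n = 3 * 4^(-n) is positive and decreasing, so sup_n |d_n| = d_1 = 3/4. So ||D|| = 3/4.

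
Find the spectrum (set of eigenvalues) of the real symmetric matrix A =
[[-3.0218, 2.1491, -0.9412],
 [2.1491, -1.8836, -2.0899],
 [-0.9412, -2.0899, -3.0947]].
sigma(A) ≈ {-5, -4, 1}

A is real symmetric, so its spectrum consists of real eigenvalues. Expanding the characteristic polynomial of the displayed matrix gives
  det(λ I - A) = p(λ) = λ^3 + (8)λ^2 + (11)λ + (-20).
Solving p(λ) = 0 yields eigenvalues ≈ -5, -4, 1. (A is shown rounded to 4 decimals, so these recover the underlying integer eigenvalues to within that precision.)
Verification: the trace of A = -8 equals the sum of eigenvalues -8, and det(A) ≈ 20.0002 matches the eigenvalue product 20.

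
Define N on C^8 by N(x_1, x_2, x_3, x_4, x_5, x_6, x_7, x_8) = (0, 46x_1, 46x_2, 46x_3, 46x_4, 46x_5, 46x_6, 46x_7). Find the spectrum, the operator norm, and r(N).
sigma(N) = {0}; ||N|| = 46; r(N) = 0. (N is nilpotent with N^8 = 0.)

On C^8, N is a strictly lower-triangular matrix with 46 on the subdiagonal and zeros elsewhere, so its characteristic polynomial is lambda^8 and every eigenvalue is 0: sigma(N) = {0}. For the operator norm, N e_i = 46e_{i+1} for i = 1, ..., 7 and N e_8 = 0, so the singular values of N are 46 (with multiplicity 7) and 0; hence ||N|| = 46. The spectral radius r(N) = max|lambda| = 0. Note ||N|| > r(N) — characteristic of non-normal nilpotent operators. Indeed N^8 = 0.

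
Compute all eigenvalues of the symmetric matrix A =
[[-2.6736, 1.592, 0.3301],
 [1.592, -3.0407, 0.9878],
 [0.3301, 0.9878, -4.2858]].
sigma(A) ≈ {-5, -4, -1}

A is real symmetric, so its spectrum consists of real eigenvalues. Expanding the characteristic polynomial of the displayed matrix gives
  det(λ I - A) = p(λ) = λ^3 + (10)λ^2 + (29)λ + (20.0014).
Solving p(λ) = 0 yields eigenvalues ≈ -5, -4, -1. (A is shown rounded to 4 decimals, so these recover the underlying integer eigenvalues to within that precision.)
Verification: the trace of A = -10 equals the sum of eigenvalues -10, and det(A) ≈ -20.0014 matches the eigenvalue product -20.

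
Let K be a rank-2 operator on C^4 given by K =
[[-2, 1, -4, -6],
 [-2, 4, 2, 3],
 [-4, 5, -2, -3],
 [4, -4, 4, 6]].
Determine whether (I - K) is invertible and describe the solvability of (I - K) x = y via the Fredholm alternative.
(I - K) is invertible (det(I - K) = 7 ≠ 0), so for every y in C^4 the equation (I - K) x = y has a unique solution.

K has rank 2 and factors as K = U V^T = u1 v1^T + u2 v2^T with u1 = (2, -1, 1, -2), v1 = (-2, 2, -2, -3), u2 = (1, -2, -1, 0), v2 = (2, -3, 0, 0) (multiplying out reproduces the displayed K). The nonzero eigenvalues of U V^T coincide with those of the 2 x 2 matrix G = V^T U = [[v1·u1, v1·u2], [v2·u1, v2·u2]] = [[-2, -4], [7, 8]], and by the Sylvester determinant identity det(I_4 - U V^T) = det(I_2 - V^T U) = det([[3, 4], [-7, -7]]) = (3)(-7) - (4)(-7) = 7. (Direct check: I - K =
[[3, -1, 4, 6],
 [2, -3, -2, -3],
 [4, -5, 3, 3],
 [-4, 4, -4, -5]]
has determinant 7.) The finite-dimensional Fredholm alternative says: either (I - K) is invertible, or ker(I - K) ≠ {0} and then range(I - K) = ker((I - K)^*)^⊥, with dim ker(I - K) = dim ker((I - K)^*). Since det(I - K) ≠ 0, 1 is not an eigenvalue of K and ker(I - K) = {0}, so we are in the first case: for every y there is a unique x = (I - K)^(-1) y. (Explicitly, by the Woodbury identity, (I - U V^T)^(-1) = I + U (I_2 - G)^(-1) V^T.)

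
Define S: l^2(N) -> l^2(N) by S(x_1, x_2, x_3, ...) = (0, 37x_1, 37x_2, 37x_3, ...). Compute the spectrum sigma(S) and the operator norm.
sigma(S) = closed disk {z in C : |z| ≤ 37}; ||S|| = 37

Note S = 37·U where U is the unit right shift (U x)_k = x_{k-1} (with x_0 := 0); so ||S|| = 37||U|| and sigma(S) = 37·sigma(U). ||S x||^2 = sum_{k≥1} |37x_k|^2 = 1369||x||^2, so ||S|| = 37 and sigma(S) ⊂ {|z| ≤ 37}. For any |lambda| < 37, the equation (S - lambda I) x = 0 forces x_1 = 0, then 37x_k = lambda x_{k+1} ⇒ x = 0, so S has no eigenvalues. But (S - lambda I) is not surjective for |lambda| < 37: solving (S - lambda I) x = e_1 would require x_n proportional to (lambda/37)^(-n), which is not in l^2. So every |lambda| < 37 lies in the residual spectrum. The boundary |lambda| = 37 is in the approximate point spectrum (the spectrum is closed). Hence sigma(S) is the closed disk of radius 37.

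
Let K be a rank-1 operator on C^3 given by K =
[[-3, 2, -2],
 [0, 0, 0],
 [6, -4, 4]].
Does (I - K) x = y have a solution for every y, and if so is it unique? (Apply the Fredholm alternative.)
(I - K) is singular (det(I - K) = 0, i.e. 1 ∈ sigma(K)). (I - K) x = y is solvable iff y ⊥ ker((I - K)^*) = span{(-3, 2, -2)}, i.e. iff -3y_1 + 2y_2 - 2y_3 = 0. When solvable, the solutions are x = y + c·(1, 0, -2), c arbitrary (ker(I - K) = span{(1, 0, -2)}, dimension 1).

K has rank 1, so it is an outer product K = u v^T: every row of K is a multiple of one row vector. Reading off the entries, u = (1, 0, -2) and v = (-3, 2, -2) (row i of K equals u_i·v^T). A rank-one matrix u v^T satisfies K u = u (v·u) and kills the (2)-dimensional subspace v^⊥, so its characteristic polynomial is lambda^2 (lambda - v·u) with v·u = tr K = 1. Hence the eigenvalues of I - K are 1 (multiplicity 2) and 1 - (1) = 0, so det(I - K) = 0. (Direct check: I - K =
[[4, -2, 2],
 [0, 1, 0],
 [-6, 4, -3]]
has determinant 0.) So 1 is an eigenvalue of K and (I - K) is not invertible. The finite-dimensional Fredholm alternative says: either (I - K) is invertible, or ker(I - K) ≠ {0} and then range(I - K) = ker((I - K)^*)^⊥, with dim ker(I - K) = dim ker((I - K)^*). We are in the second case, so we need both kernels. Kernel of I - K: (I - K) u = u - u (v·u) = u - u = 0, so ker(I - K) = span{u} = span{(1, 0, -2)} (it is exactly 1-dimensional because rank(I - K) = 2). Kernel of the adjoint: K is real, so (I - K)^* = I - K^T = I - v u^T, and (I - v u^T) v = v - v (u·v) = 0; hence ker((I - K)^*) = span{v} = span{(-3, 2, -2)}. Therefore (I - K) x = y is solvable iff <y, v> = 0, i.e. iff -3y_1 + 2y_2 - 2y_3 = 0. When this holds, K y = u (v·y) = 0, so (I - K) y = y and x = y is a particular solution; the full solution set is the line x = y + c·u = y + c·(1, 0, -2), c ∈ C.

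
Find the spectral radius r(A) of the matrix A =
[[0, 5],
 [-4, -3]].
r(A) = sqrt(20) ≈ 4.4721

The eigenvalues of A are the roots of its characteristic polynomial. With M = A (coefficients from the trace and determinant):
  p(λ) = det(λ I - M) = λ^2 + 3λ + 20.
For λ^2 + 3λ + 20 the discriminant is -71. It is negative, so the roots are the complex-conjugate pair λ = -3/2 ± (sqrt(71)/2) i ≈ -1.5 ± 4.2131i. For a conjugate pair the product of the roots equals the constant term, so |λ|^2 = 20 and |λ| = sqrt(20) ≈ 4.4721.
Thus the eigenvalues (to 4 decimals) are -1.5 ± 4.2131i (modulus 4.4721). The spectral radius is the largest modulus: r(A) = sqrt(20) ≈ 4.4721. (Cross-check: r(A) ≤ ||A||_2 ≈ 6.3246; equality holds whenever A is normal, though it can also hold for some non-normal A.)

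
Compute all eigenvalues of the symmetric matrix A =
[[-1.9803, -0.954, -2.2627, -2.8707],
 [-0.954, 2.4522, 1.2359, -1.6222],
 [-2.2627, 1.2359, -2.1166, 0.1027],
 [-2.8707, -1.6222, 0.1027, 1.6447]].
sigma(A) ≈ {-5, -2, 3, 4}

A is real symmetric, so its spectrum consists of real eigenvalues. Expanding the characteristic polynomial of the displayed matrix gives
  det(λ I - A) = p(λ) = λ^4 + (0)λ^3 + (-27)λ^2 + (14.0012)λ + (120.0023).
Solving p(λ) = 0 yields eigenvalues ≈ -5, -2, 3, 4. (A is shown rounded to 4 decimals, so these recover the underlying integer eigenvalues to within that precision.)
Verification: the trace of A = 0 equals the sum of eigenvalues 0, and det(A) ≈ 120.0023 matches the eigenvalue product 120.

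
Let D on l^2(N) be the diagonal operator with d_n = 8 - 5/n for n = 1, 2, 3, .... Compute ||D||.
||D|| = 8

For a diagonal operator on l^2 with entries d_n, ||D|| = sup_n |d_n|. Here d_1 = 3, d_2 = 11/2, ..., and d_n = 8 - 5/n increases monotonically toward 8. All terms lie in [3, 8), so |d_n| = d_n and the supremum is the limit 8, which is not attained by any individual d_n. Hence ||D|| = 8.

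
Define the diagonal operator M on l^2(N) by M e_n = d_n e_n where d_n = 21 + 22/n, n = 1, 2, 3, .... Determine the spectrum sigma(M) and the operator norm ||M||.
sigma(M) = {21 + 22/n : n ≥ 1} ∪ {21}; ||M|| = 43

A bounded diagonal operator on l^2 with diagonal entries d_n has spectrum equal to the closure of {d_n : n ≥ 1}: every d_n is an eigenvalue (with eigenvector e_n), so {d_n} ⊂ sigma(M); the spectrum is closed, so its closure is too; and for lambda not in the closure, (M - lambda I) has bounded inverse (the diagonal entries 1/(d_n - lambda) are bounded). For our sequence d_n = 21 + 22/n, n = 1, 2, 3, ...:
  - {d_n} = {21 + 22/n : n ≥ 1}; the only limit point is 21
  - closure = {21 + 22/n : n ≥ 1} ∪ {21}
For the norm: a diagonal operator has ||M|| = sup_n |d_n|. Here d_n = 21 + 22/n is positive and decreasing, so sup_n |d_n| = d_1 = 21 + 22 = 43. So ||M|| = 43.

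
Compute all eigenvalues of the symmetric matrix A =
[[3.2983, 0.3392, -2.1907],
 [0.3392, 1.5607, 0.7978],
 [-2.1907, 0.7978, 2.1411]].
sigma(A) ≈ {0, 2, 5}

A is real symmetric, so its spectrum consists of real eigenvalues. Expanding the characteristic polynomial of the displayed matrix gives
  det(λ I - A) = p(λ) = λ^3 + (-7)λ^2 + (10)λ + (0).
Solving p(λ) = 0 yields eigenvalues ≈ 0, 2, 5. (A is shown rounded to 4 decimals, so these recover the underlying integer eigenvalues to within that precision.)
Verification: the trace of A = 7 equals the sum of eigenvalues 7, and det(A) ≈ 0.0003 matches the eigenvalue product 0.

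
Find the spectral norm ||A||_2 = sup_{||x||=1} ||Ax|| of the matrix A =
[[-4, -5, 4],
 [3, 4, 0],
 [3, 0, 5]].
||A||_2 ≈ 8.7682 (= sqrt(largest eigenvalue of A^T A))

||A||_2 = sigma_max(A) = sqrt(lambda_max(A^T A)). Form the symmetric matrix M = A^T A =
[[34, 32, -1],
 [32, 41, -20],
 [-1, -20, 41]].
Its characteristic polynomial (trace, sum of principal 2x2 minors, determinant of M give the coefficients) is
  p(λ) = det(λ I - M) = λ^3 - 116λ^2 + 3044λ - 2809.
No integer candidate from the rational root theorem (±divisors of 2809) is a root, so the roots are irrational. The cubic discriminant is Δ = 11962772085 > 0, so there are three distinct real roots. p(0) = -2809 and p(1) = 120 have opposite signs, so a root lies in (0, 1); Newton's method refines it to λ ≈ 0.9574. p(38) = 231 and p(39) = -1210 have opposite signs, so a root lies in (38, 39); Newton's method refines it to λ ≈ 38.1604. p(76) = -2505 and p(77) = 348 have opposite signs, so a root lies in (76, 77); Newton's method refines it to λ ≈ 76.8822. Check (Vieta): the three roots sum to 116, matching tr M = 116.
So the eigenvalues of A^T A are ≈ 0.9574, 38.1604, 76.8822 (all ≥ 0, as they must be for A^T A). The largest is λ_max ≈ 76.8822, hence ||A||_2 = sqrt(λ_max) ≈ 8.7682.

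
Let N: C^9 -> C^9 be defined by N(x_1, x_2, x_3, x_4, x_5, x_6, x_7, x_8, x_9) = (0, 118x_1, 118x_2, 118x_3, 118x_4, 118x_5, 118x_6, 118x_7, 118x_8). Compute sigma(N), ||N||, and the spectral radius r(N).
sigma(N) = {0}; ||N|| = 118; r(N) = 0. (N is nilpotent with N^9 = 0.)

On C^9, N is a strictly lower-triangular matrix with 118 on the subdiagonal and zeros elsewhere, so its characteristic polynomial is lambda^9 and every eigenvalue is 0: sigma(N) = {0}. For the operator norm, N e_i = 118e_{i+1} for i = 1, ..., 8 and N e_9 = 0, so the singular values of N are 118 (with multiplicity 8) and 0; hence ||N|| = 118. The spectral radius r(N) = max|lambda| = 0. Note ||N|| > r(N) — characteristic of non-normal nilpotent operators. Indeed N^9 = 0.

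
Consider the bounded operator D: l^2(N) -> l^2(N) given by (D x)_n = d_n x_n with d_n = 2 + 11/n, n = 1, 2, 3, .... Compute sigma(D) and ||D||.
sigma(D) = {2 + 11/n : n ≥ 1} ∪ {2}; ||D|| = 13

A bounded diagonal operator on l^2 with diagonal entries d_n has spectrum equal to the closure of {d_n : n ≥ 1}: every d_n is an eigenvalue (with eigenvector e_n), so {d_n} ⊂ sigma(D); the spectrum is closed, so its closure is too; and for lambda not in the closure, (D - lambda I) has bounded inverse (the diagonal entries 1/(d_n - lambda) are bounded). For our sequence d_n = 2 + 11/n, n = 1, 2, 3, ...:
  - {d_n} = {2 + 11/n : n ≥ 1}; the only limit point is 2
  - closure = {2 + 11/n : n ≥ 1} ∪ {2}
For the norm: a diagonal operator has ||D|| = sup_n |d_n|. Here d_n = 2 + 11/n is positive and decreasing, so sup_n |d_n| = d_1 = 2 + 11 = 13. So ||D|| = 13.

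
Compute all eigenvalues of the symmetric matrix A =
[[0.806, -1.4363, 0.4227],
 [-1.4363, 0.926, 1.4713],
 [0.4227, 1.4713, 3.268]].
sigma(A) ≈ {-1, 2, 4}

A is real symmetric, so its spectrum consists of real eigenvalues. Expanding the characteristic polynomial of the displayed matrix gives
  det(λ I - A) = p(λ) = λ^3 + (-5)λ^2 + (2)λ + (8).
Solving p(λ) = 0 yields eigenvalues ≈ -1, 2, 4. (A is shown rounded to 4 decimals, so these recover the underlying integer eigenvalues to within that precision.)
Verification: the trace of A = 5 equals the sum of eigenvalues 5, and det(A) ≈ -7.9994 matches the eigenvalue product -8.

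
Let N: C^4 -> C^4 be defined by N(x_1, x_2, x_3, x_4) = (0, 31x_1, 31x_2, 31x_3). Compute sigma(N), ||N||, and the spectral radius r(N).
sigma(N) = {0}; ||N|| = 31; r(N) = 0. (N is nilpotent with N^4 = 0.)

On C^4, N is a strictly lower-triangular matrix with 31 on the subdiagonal and zeros elsewhere, so its characteristic polynomial is lambda^4 and every eigenvalue is 0: sigma(N) = {0}. For the operator norm, N e_i = 31e_{i+1} for i = 1, ..., 3 and N e_4 = 0, so the singular values of N are 31 (with multiplicity 3) and 0; hence ||N|| = 31. The spectral radius r(N) = max|lambda| = 0. Note ||N|| > r(N) — characteristic of non-normal nilpotent operators. Indeed N^4 = 0.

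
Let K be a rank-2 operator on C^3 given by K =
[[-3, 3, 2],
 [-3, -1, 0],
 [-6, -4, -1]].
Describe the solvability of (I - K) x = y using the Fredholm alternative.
(I - K) is invertible (det(I - K) = 34 ≠ 0), so for every y in C^3 the equation (I - K) x = y has a unique solution.

K has rank 2 and factors as K = U V^T = u1 v1^T + u2 v2^T with u1 = (1, 1, 2), v1 = (-3, -3, -1), u2 = (-3, -1, -1), v2 = (0, -2, -1) (multiplying out reproduces the displayed K). The nonzero eigenvalues of U V^T coincide with those of the 2 x 2 matrix G = V^T U = [[v1·u1, v1·u2], [v2·u1, v2·u2]] = [[-8, 13], [-4, 3]], and by the Sylvester determinant identity det(I_3 - U V^T) = det(I_2 - V^T U) = det([[9, -13], [4, -2]]) = (9)(-2) - (-13)(4) = 34. (Direct check: I - K =
[[4, -3, -2],
 [3, 2, 0],
 [6, 4, 2]]
has determinant 34.) The finite-dimensional Fredholm alternative says: either (I - K) is invertible, or ker(I - K) ≠ {0} and then range(I - K) = ker((I - K)^*)^⊥, with dim ker(I - K) = dim ker((I - K)^*). Since det(I - K) ≠ 0, 1 is not an eigenvalue of K and ker(I - K) = {0}, so we are in the first case: for every y there is a unique x = (I - K)^(-1) y. (Explicitly, by the Woodbury identity, (I - U V^T)^(-1) = I + U (I_2 - G)^(-1) V^T.)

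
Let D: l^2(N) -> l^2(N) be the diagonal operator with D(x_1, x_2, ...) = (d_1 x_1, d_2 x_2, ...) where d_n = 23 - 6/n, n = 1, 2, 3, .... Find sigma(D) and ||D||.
sigma(D) = {23 - 6/n : n ≥ 1} ∪ {23}; ||D|| = 23

A bounded diagonal operator on l^2 with diagonal entries d_n has spectrum equal to the closure of {d_n : n ≥ 1}: every d_n is an eigenvalue (with eigenvector e_n), so {d_n} ⊂ sigma(D); the spectrum is closed, so its closure is too; and for lambda not in the closure, (D - lambda I) has bounded inverse (the diagonal entries 1/(d_n - lambda) are bounded). For our sequence d_n = 23 - 6/n, n = 1, 2, 3, ...:
  - {d_n} = {23 - 6/n : n ≥ 1}; the only limit point is 23
  - closure = {23 - 6/n : n ≥ 1} ∪ {23}
For the norm: a diagonal operator has ||D|| = sup_n |d_n|. Here d_n = 23 - 6/n increases monotonically from d_1 = 17 toward 23, with all terms in [17, 23); so sup_n |d_n| = 23 (the supremum is the limit, not attained). So ||D|| = 23.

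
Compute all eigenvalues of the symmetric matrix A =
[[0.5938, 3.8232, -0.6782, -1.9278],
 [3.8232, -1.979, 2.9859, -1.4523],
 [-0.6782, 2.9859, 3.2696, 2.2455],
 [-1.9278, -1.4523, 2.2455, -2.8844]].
sigma(A) ≈ {-6, -4, 4, 5}

A is real symmetric, so its spectrum consists of real eigenvalues. Expanding the characteristic polynomial of the displayed matrix gives
  det(λ I - A) = p(λ) = λ^4 + (1)λ^3 + (-46)λ^2 + (-16)λ + (479.996).
Solving p(λ) = 0 yields eigenvalues ≈ -6, -4, 4, 5. (A is shown rounded to 4 decimals, so these recover the underlying integer eigenvalues to within that precision.)
Verification: the trace of A = -1 equals the sum of eigenvalues -1, and det(A) ≈ 479.9960 matches the eigenvalue product 480.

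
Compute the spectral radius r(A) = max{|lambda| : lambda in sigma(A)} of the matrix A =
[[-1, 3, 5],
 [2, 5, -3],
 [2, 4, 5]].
r(A) ≈ 6.2389

The eigenvalues of A are the roots of its characteristic polynomial. With M = A (coefficients from the trace, the sum of principal 2x2 minors, and det A):
  p(λ) = det(λ I - M) = λ^3 - 9λ^2 + 11λ + 95.
No integer candidate from the rational root theorem (±divisors of 95) is a root, so the roots are irrational. The cubic discriminant is Δ = -131468 < 0, so there is one real root and a complex-conjugate pair. p(-3) = -46 and p(-2) = 29 have opposite signs, so a root lies in (-3, -2); Newton's method refines it to λ ≈ -2.4407. Dividing out (λ - (-2.4407)) leaves approximately λ^2 - 11.4407λ + 38.9233. For λ^2 - 11.4407λ + 38.9233 the discriminant is -24.8036. It is negative, so the remaining roots are the complex-conjugate pair λ ≈ 5.7203 ± 2.4902i. Their product equals the constant term, so |λ|^2 ≈ 38.9233 and |λ| ≈ 6.2389.
Thus the eigenvalues (to 4 decimals) are -2.4407 (modulus 2.4407); 5.7203 ± 2.4902i (modulus 6.2389). The spectral radius is the largest modulus: r(A) ≈ 6.2389. (Cross-check: r(A) ≤ ||A||_2 ≈ 8.727; equality holds whenever A is normal, though it can also hold for some non-normal A.)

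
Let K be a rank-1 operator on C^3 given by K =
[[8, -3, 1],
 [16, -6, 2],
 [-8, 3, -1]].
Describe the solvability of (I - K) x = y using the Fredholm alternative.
(I - K) is singular (det(I - K) = 0, i.e. 1 ∈ sigma(K)). (I - K) x = y is solvable iff y ⊥ ker((I - K)^*) = span{(8, -3, 1)}, i.e. iff 8y_1 - 3y_2 + y_3 = 0. When solvable, the solutions are x = y + c·(1, 2, -1), c arbitrary (ker(I - K) = span{(1, 2, -1)}, dimension 1).

K has rank 1, so it is an outer product K = u v^T: every row of K is a multiple of one row vector. Reading off the entries, u = (1, 2, -1) and v = (8, -3, 1) (row i of K equals u_i·v^T). A rank-one matrix u v^T satisfies K u = u (v·u) and kills the (2)-dimensional subspace v^⊥, so its characteristic polynomial is lambda^2 (lambda - v·u) with v·u = tr K = 1. Hence the eigenvalues of I - K are 1 (multiplicity 2) and 1 - (1) = 0, so det(I - K) = 0. (Direct check: I - K =
[[-7, 3, -1],
 [-16, 7, -2],
 [8, -3, 2]]
has determinant 0.) So 1 is an eigenvalue of K and (I - K) is not invertible. The finite-dimensional Fredholm alternative says: either (I - K) is invertible, or ker(I - K) ≠ {0} and then range(I - K) = ker((I - K)^*)^⊥, with dim ker(I - K) = dim ker((I - K)^*). We are in the second case, so we need both kernels. Kernel of I - K: (I - K) u = u - u (v·u) = u - u = 0, so ker(I - K) = span{u} = span{(1, 2, -1)} (it is exactly 1-dimensional because rank(I - K) = 2). Kernel of the adjoint: K is real, so (I - K)^* = I - K^T = I - v u^T, and (I - v u^T) v = v - v (u·v) = 0; hence ker((I - K)^*) = span{v} = span{(8, -3, 1)}. Therefore (I - K) x = y is solvable iff <y, v> = 0, i.e. iff 8y_1 - 3y_2 + y_3 = 0. When this holds, K y = u (v·y) = 0, so (I - K) y = y and x = y is a particular solution; the full solution set is the line x = y + c·u = y + c·(1, 2, -1), c ∈ C.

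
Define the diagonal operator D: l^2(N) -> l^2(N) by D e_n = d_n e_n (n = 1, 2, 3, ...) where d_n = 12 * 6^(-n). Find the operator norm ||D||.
||D|| = 2 (attained at n = 1)

For D diagonal, ||D|| = sup_n |d_n|. The sequence d_n = 12 * 6^(-n) is positive and strictly decreasing (ratio 6^(-1) < 1), so the supremum is d_1 = 12/6 = 2. Hence ||D|| = 2.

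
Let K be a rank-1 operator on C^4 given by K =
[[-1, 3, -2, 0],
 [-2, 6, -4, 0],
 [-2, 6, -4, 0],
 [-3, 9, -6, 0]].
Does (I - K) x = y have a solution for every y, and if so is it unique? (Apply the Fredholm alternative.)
(I - K) is singular (det(I - K) = 0, i.e. 1 ∈ sigma(K)). (I - K) x = y is solvable iff y ⊥ ker((I - K)^*) = span{(-1, 3, -2, 0)}, i.e. iff -y_1 + 3y_2 - 2y_3 = 0. When solvable, the solutions are x = y + c·(1, 2, 2, 3), c arbitrary (ker(I - K) = span{(1, 2, 2, 3)}, dimension 1).

K has rank 1, so it is an outer product K = u v^T: every row of K is a multiple of one row vector. Reading off the entries, u = (1, 2, 2, 3) and v = (-1, 3, -2, 0) (row i of K equals u_i·v^T). A rank-one matrix u v^T satisfies K u = u (v·u) and kills the (3)-dimensional subspace v^⊥, so its characteristic polynomial is lambda^3 (lambda - v·u) with v·u = tr K = 1. Hence the eigenvalues of I - K are 1 (multiplicity 3) and 1 - (1) = 0, so det(I - K) = 0. (Direct check: I - K =
[[2, -3, 2, 0],
 [2, -5, 4, 0],
 [2, -6, 5, 0],
 [3, -9, 6, 1]]
has determinant 0.) So 1 is an eigenvalue of K and (I - K) is not invertible. The finite-dimensional Fredholm alternative says: either (I - K) is invertible, or ker(I - K) ≠ {0} and then range(I - K) = ker((I - K)^*)^⊥, with dim ker(I - K) = dim ker((I - K)^*). We are in the second case, so we need both kernels. Kernel of I - K: (I - K) u = u - u (v·u) = u - u = 0, so ker(I - K) = span{u} = span{(1, 2, 2, 3)} (it is exactly 1-dimensional because rank(I - K) = 3). Kernel of the adjoint: K is real, so (I - K)^* = I - K^T = I - v u^T, and (I - v u^T) v = v - v (u·v) = 0; hence ker((I - K)^*) = span{v} = span{(-1, 3, -2, 0)}. Therefore (I - K) x = y is solvable iff <y, v> = 0, i.e. iff -y_1 + 3y_2 - 2y_3 = 0. When this holds, K y = u (v·y) = 0, so (I - K) y = y and x = y is a particular solution; the full solution set is the line x = y + c·u = y + c·(1, 2, 2, 3), c ∈ C.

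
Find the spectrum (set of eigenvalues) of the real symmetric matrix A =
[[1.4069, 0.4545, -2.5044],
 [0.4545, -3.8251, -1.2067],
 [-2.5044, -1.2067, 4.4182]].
sigma(A) ≈ {-4, 0, 6}

A is real symmetric, so its spectrum consists of real eigenvalues. Expanding the characteristic polynomial of the displayed matrix gives
  det(λ I - A) = p(λ) = λ^3 + (-2)λ^2 + (-24)λ + (0).
Solving p(λ) = 0 yields eigenvalues ≈ -4, 0, 6. (A is shown rounded to 4 decimals, so these recover the underlying integer eigenvalues to within that precision.)
Verification: the trace of A = 2 equals the sum of eigenvalues 2, and det(A) ≈ 0.0002 matches the eigenvalue product 0.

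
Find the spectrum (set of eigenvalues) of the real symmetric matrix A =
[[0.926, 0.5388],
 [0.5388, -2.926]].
sigma(A) ≈ {-3, 1}

A is real symmetric, so its spectrum consists of real eigenvalues. Expanding the characteristic polynomial of the displayed matrix gives
  det(λ I - A) = p(λ) = λ^2 + (2)λ + (-3).
Solving p(λ) = 0 yields eigenvalues ≈ -3, 1. (A is shown rounded to 4 decimals, so these recover the underlying integer eigenvalues to within that precision.)
Verification: the trace of A = -2 equals the sum of eigenvalues -2, and det(A) ≈ -2.9998 matches the eigenvalue product -3.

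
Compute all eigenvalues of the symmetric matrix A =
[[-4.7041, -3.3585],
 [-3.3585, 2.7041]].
sigma(A) ≈ {-6, 4}

A is real symmetric, so its spectrum consists of real eigenvalues. Expanding the characteristic polynomial of the displayed matrix gives
  det(λ I - A) = p(λ) = λ^2 + (2)λ + (-24).
Solving p(λ) = 0 yields eigenvalues ≈ -6, 4. (A is shown rounded to 4 decimals, so these recover the underlying integer eigenvalues to within that precision.)
Verification: the trace of A = -2 equals the sum of eigenvalues -2, and det(A) ≈ -23.9999 matches the eigenvalue product -24.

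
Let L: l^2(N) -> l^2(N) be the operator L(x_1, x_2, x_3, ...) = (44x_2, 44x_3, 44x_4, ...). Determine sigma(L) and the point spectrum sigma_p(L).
sigma(L) = closed disk {z in C : |z| ≤ 44}; sigma_p(L) = open disk {z in C : |z| < 44}

Note L = 44·V where V is the unit left shift (V x)_k = x_{k+1}; so sigma(L) = 44·sigma(V) and ||L|| = 44||V||. ||L x||^2 = 1936sum_{k≥2} |x_k|^2 ≤ 1936||x||^2, with equality on {x : x_1 = 0}, so ||L|| = 44. For any lambda with |lambda| < 44, set r = lambda/44 (|r| < 1); the vector x = (1, r, r^2, ...) is in l^2 and satisfies L x = 44(r, r^2, ...) = lambda x, so lambda is an eigenvalue. On the boundary |lambda| = 44 the geometric series diverges, so no l^2 eigenvector exists, but these lambda lie in the approximate point spectrum. Hence sigma(L) is the closed disk of radius 44 and sigma_p(L) is the open disk.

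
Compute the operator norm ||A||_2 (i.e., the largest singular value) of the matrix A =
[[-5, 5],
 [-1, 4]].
||A||_2 = sqrt((67 + sqrt(3589))/2) ≈ 7.9658 (= sqrt(largest eigenvalue of A^T A))

||A||_2 = sigma_max(A) = sqrt(lambda_max(A^T A)). Form the symmetric matrix M = A^T A =
[[26, -29],
 [-29, 41]].
Its characteristic polynomial (trace, determinant of M give the coefficients) is
  p(λ) = det(λ I - M) = λ^2 - 67λ + 225.
For λ^2 - 67λ + 225 the discriminant is 3589. It is nonnegative but not a perfect square, so the roots are real and irrational: λ = (67 ± sqrt(3589))/2 ≈ 63.4541, 3.5459.
So the eigenvalues of A^T A are ≈ 3.5459, 63.4541 (all ≥ 0, as they must be for A^T A). The largest is λ_max = (67 + sqrt(3589))/2 ≈ 63.4541, hence ||A||_2 = sqrt(λ_max) = sqrt((67 + sqrt(3589))/2) ≈ 7.9658.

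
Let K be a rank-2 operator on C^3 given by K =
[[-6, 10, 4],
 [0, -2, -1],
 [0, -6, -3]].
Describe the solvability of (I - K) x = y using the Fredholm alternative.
(I - K) is invertible (det(I - K) = 42 ≠ 0), so for every y in C^3 the equation (I - K) x = y has a unique solution.

K has rank 2 and factors as K = U V^T = u1 v1^T + u2 v2^T with u1 = (-2, 0, 0), v1 = (3, -3, -1), u2 = (-2, 1, 3), v2 = (0, -2, -1) (multiplying out reproduces the displayed K). The nonzero eigenvalues of U V^T coincide with those of the 2 x 2 matrix G = V^T U = [[v1·u1, v1·u2], [v2·u1, v2·u2]] = [[-6, -12], [0, -5]], and by the Sylvester determinant identity det(I_3 - U V^T) = det(I_2 - V^T U) = det([[7, 12], [0, 6]]) = (7)(6) - (12)(0) = 42. (Direct check: I - K =
[[7, -10, -4],
 [0, 3, 1],
 [0, 6, 4]]
has determinant 42.) The finite-dimensional Fredholm alternative says: either (I - K) is invertible, or ker(I - K) ≠ {0} and then range(I - K) = ker((I - K)^*)^⊥, with dim ker(I - K) = dim ker((I - K)^*). Since det(I - K) ≠ 0, 1 is not an eigenvalue of K and ker(I - K) = {0}, so we are in the first case: for every y there is a unique x = (I - K)^(-1) y. (Explicitly, by the Woodbury identity, (I - U V^T)^(-1) = I + U (I_2 - G)^(-1) V^T.)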